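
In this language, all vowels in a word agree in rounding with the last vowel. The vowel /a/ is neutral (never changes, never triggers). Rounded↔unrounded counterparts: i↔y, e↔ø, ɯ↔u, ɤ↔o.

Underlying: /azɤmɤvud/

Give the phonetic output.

/ɤ/ harmonizes with /u/ ([+round]) → [o]
/ɤ/ harmonizes with /u/ ([+round]) → [o]

[azomovud]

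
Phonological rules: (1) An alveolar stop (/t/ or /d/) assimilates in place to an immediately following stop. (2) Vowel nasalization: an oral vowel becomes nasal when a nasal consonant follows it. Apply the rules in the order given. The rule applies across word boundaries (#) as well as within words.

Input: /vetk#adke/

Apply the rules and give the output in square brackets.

[vekk#agke]

Rule 1: /t/ before /k/ (velar) → [k]
Rule 1: /d/ before /k/ (velar) → [g]
After rule 1: vekk#agke
Rule 2: no segment meets the rule's conditions; no change.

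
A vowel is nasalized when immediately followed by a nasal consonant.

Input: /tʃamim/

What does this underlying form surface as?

/a/ before nasal /m/ → [ã]
/i/ before nasal /m/ → [ĩ]

[tʃãmĩm]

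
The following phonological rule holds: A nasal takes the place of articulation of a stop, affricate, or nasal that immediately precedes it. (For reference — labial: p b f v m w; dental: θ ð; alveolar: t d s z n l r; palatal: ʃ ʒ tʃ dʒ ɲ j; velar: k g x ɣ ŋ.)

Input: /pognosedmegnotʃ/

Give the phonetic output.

[pogŋosednegŋotʃ]

/n/ after /g/ (velar) → [ŋ]
/m/ after /d/ (alveolar) → [n]
/n/ after /g/ (velar) → [ŋ]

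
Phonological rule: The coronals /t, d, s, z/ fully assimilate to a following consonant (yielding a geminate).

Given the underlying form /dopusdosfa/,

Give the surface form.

/s/ before /d/ → [d] (total assimilation)
/s/ before /f/ → [f] (total assimilation)

[dopuddoffa]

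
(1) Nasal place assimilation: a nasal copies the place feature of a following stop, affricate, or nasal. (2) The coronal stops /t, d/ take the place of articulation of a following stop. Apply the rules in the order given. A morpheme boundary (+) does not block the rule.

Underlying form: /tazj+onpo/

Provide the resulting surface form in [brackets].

[tazj+ompo]

Rule 1: /n/ before /p/ (labial) → [m]
After rule 1: tazj+ompo
Rule 2: no segment meets the rule's conditions; no change.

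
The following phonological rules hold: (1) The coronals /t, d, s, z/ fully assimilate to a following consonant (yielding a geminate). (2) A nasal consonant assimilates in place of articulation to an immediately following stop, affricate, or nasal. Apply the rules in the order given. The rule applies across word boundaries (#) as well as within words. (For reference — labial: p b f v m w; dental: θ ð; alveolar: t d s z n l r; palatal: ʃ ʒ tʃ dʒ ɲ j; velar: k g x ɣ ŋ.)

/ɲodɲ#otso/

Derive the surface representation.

[ɲoɲɲ#osso]

Rule 1: /d/ before /ɲ/ → [ɲ] (total assimilation)
Rule 1: /t/ before /s/ → [s] (total assimilation)
After rule 1: ɲoɲɲ#osso
Rule 2: no segment meets the rule's conditions; no change.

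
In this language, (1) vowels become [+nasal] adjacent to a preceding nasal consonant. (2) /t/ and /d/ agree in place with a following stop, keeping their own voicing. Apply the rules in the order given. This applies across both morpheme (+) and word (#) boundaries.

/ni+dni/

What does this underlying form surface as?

[nĩ+dnĩ]

Rule 1: /i/ after nasal /n/ → [ĩ]
Rule 1: /i/ after nasal /n/ → [ĩ]
After rule 1: nĩ+dnĩ
Rule 2: no segment meets the rule's conditions; no change.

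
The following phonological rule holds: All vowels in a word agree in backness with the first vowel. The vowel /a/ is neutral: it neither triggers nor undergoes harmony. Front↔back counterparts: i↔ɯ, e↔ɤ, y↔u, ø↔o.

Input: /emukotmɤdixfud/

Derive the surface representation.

[emykøtmedixfyd]

/u/ harmonizes with /e/ ([-back]) → [y]
/o/ harmonizes with /e/ ([-back]) → [ø]
/ɤ/ harmonizes with /e/ ([-back]) → [e]
/u/ harmonizes with /e/ ([-back]) → [y]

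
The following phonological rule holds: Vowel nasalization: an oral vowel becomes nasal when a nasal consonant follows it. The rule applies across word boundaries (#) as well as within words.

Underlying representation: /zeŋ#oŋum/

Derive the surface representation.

/e/ before nasal /ŋ/ → [ẽ]
/o/ before nasal /ŋ/ → [õ]
/u/ before nasal /m/ → [ũ]

[zẽŋ#õŋũm]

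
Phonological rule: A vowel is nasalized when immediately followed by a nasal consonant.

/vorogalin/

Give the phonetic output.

/i/ before nasal /n/ → [ĩ]

[vorogalĩn]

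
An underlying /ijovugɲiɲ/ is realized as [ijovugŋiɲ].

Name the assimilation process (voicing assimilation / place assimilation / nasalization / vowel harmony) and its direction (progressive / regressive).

/ɲ/→[ŋ].
Each target copies a feature from the preceding segment, so the direction is progressive.

place assimilation, progressive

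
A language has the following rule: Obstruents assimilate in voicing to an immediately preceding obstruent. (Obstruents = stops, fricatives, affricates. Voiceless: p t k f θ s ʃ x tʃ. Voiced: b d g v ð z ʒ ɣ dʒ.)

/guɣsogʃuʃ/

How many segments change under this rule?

/s/ after /ɣ/ (voiced) → [z]
/ʃ/ after /g/ (voiced) → [ʒ]
2 segments change.

2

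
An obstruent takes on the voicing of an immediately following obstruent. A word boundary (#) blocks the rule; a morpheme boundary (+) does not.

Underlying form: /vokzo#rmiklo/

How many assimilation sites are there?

1

/k/ before /z/ (voiced) → [g]
1 segment changes.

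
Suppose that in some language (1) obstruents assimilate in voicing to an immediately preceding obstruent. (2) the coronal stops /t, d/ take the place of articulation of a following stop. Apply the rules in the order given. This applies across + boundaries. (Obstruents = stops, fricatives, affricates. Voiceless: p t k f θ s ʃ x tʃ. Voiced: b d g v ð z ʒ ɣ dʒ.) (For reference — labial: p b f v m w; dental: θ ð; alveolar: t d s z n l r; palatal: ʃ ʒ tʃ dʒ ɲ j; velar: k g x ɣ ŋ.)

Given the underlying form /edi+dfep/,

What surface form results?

[edi+dvep]

Rule 1: /f/ after /d/ (voiced) → [v]
After rule 1: edi+dvep
Rule 2: no segment meets the rule's conditions; no change.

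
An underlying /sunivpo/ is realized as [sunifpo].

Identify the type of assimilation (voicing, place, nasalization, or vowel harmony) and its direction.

voicing assimilation, regressive

/v/→[f].
Each target copies a feature from the following segment, so the direction is regressive.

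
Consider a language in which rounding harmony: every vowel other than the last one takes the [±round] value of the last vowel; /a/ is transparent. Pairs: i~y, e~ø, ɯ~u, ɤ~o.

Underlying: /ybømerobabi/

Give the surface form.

/y/ harmonizes with /i/ ([-round]) → [i]
/ø/ harmonizes with /i/ ([-round]) → [e]
/o/ harmonizes with /i/ ([-round]) → [ɤ]

[ibemerɤbabi]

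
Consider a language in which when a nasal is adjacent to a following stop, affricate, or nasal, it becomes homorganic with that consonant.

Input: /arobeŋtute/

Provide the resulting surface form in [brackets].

[arobentute]

/ŋ/ before /t/ (alveolar) → [n]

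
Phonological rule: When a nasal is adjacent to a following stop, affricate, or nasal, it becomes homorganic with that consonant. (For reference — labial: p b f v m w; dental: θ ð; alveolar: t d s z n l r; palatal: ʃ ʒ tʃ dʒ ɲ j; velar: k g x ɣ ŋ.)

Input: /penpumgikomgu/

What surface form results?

/n/ before /p/ (labial) → [m]
/m/ before /g/ (velar) → [ŋ]
/m/ before /g/ (velar) → [ŋ]

[pempuŋgikoŋgu]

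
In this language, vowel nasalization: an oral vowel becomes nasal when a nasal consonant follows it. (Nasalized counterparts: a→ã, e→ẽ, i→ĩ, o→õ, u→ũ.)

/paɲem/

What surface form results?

/a/ before nasal /ɲ/ → [ã]
/e/ before nasal /m/ → [ẽ]

[pãɲẽm]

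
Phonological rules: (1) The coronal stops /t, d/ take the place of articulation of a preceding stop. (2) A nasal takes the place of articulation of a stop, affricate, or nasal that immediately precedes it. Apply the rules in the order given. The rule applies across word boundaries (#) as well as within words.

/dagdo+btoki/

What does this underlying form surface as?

Rule 1: /d/ after /g/ (velar) → [g]
Rule 1: /t/ after /b/ (labial) → [p]
After rule 1: daggo+bpoki
Rule 2: no segment meets the rule's conditions; no change.

[daggo+bpoki]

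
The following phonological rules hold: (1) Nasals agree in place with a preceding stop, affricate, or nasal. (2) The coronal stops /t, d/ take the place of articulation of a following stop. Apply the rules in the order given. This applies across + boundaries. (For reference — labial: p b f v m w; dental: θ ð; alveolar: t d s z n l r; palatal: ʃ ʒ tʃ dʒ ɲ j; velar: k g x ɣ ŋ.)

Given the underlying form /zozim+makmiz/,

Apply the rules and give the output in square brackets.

[zozim+makŋiz]

Rule 1: /m/ after /k/ (velar) → [ŋ]
After rule 1: zozim+makŋiz
Rule 2: no segment meets the rule's conditions; no change.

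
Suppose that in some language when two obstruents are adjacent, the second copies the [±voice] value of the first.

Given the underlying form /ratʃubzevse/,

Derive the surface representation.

/s/ after /v/ (voiced) → [z]

[ratʃubzevze]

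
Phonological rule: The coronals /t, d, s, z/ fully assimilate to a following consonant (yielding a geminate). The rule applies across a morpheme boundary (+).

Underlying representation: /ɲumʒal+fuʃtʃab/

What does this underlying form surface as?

[ɲumʒal+fuʃtʃab]

no segment meets the rule's conditions; no change.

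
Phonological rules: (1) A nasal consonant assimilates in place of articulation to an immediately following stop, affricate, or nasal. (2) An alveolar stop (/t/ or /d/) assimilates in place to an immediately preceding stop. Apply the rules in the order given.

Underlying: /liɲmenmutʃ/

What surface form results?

Rule 1: /ɲ/ before /m/ (labial) → [m]
Rule 1: /n/ before /m/ (labial) → [m]
After rule 1: limmemmutʃ
Rule 2: no segment meets the rule's conditions; no change.

[limmemmutʃ]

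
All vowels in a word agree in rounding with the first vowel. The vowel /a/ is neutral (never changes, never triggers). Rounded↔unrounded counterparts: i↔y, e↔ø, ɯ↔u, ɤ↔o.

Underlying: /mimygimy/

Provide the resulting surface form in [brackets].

[mimigimi]

/y/ harmonizes with /i/ ([-round]) → [i]
/y/ harmonizes with /i/ ([-round]) → [i]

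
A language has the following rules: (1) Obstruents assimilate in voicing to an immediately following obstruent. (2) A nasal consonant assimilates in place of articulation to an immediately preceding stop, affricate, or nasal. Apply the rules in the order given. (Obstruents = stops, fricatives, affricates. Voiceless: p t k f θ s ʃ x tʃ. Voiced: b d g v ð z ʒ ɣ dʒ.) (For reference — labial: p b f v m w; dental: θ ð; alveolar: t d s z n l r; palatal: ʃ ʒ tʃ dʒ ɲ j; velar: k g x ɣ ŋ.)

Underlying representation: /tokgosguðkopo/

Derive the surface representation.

[toggozguθkopo]

Rule 1: /k/ before /g/ (voiced) → [g]
Rule 1: /s/ before /g/ (voiced) → [z]
Rule 1: /ð/ before /k/ (voiceless) → [θ]
After rule 1: toggozguθkopo
Rule 2: no segment meets the rule's conditions; no change.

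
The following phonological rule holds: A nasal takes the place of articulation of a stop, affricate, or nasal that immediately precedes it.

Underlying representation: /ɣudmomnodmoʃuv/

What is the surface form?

/m/ after /d/ (alveolar) → [n]
/n/ after /m/ (labial) → [m]
/m/ after /d/ (alveolar) → [n]

[ɣudnommodnoʃuv]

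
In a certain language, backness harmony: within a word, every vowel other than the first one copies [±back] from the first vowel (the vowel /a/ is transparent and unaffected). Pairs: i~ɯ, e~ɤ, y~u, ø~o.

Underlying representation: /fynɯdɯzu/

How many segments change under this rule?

3

/ɯ/ harmonizes with /y/ ([-back]) → [i]
/ɯ/ harmonizes with /y/ ([-back]) → [i]
/u/ harmonizes with /y/ ([-back]) → [y]
3 segments change.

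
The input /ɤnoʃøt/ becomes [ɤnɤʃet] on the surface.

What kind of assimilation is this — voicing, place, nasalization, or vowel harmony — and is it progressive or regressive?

/o/→[ɤ] /ø/→[e].
Vowels agree with the first vowel, so the harmony is progressive.

vowel harmony, progressive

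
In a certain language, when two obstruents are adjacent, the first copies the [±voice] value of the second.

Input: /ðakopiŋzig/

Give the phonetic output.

[ðakopiŋzig]

no segment meets the rule's conditions; no change.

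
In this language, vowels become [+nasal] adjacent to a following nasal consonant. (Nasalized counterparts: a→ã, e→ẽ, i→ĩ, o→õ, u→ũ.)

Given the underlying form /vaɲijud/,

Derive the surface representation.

/a/ before nasal /ɲ/ → [ã]

[vãɲijud]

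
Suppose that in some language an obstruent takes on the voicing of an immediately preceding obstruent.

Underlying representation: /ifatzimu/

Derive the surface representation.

/z/ after /t/ (voiceless) → [s]

[ifatsimu]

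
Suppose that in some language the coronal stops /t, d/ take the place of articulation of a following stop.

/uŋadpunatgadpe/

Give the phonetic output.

[uŋabpunakgabpe]

/d/ before /p/ (labial) → [b]
/t/ before /g/ (velar) → [k]
/d/ before /p/ (labial) → [b]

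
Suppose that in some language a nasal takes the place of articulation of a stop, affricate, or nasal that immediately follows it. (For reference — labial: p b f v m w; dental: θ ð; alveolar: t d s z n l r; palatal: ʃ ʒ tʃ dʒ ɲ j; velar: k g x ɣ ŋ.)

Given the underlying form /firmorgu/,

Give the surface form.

no segment meets the rule's conditions; no change.

[firmorgu]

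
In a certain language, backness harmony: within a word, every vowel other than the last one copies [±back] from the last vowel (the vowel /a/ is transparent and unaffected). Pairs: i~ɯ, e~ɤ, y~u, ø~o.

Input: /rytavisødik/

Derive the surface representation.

[rytavisødik]

no segment meets the rule's conditions; no change.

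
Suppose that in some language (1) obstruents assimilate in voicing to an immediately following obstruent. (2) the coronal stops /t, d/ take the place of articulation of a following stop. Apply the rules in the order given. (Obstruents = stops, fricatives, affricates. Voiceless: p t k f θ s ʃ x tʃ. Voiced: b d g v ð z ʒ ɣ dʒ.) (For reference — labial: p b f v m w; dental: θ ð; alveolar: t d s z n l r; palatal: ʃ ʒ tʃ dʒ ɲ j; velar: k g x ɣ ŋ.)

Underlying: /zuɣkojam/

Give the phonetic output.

[zuxkojam]

Rule 1: /ɣ/ before /k/ (voiceless) → [x]
After rule 1: zuxkojam
Rule 2: no segment meets the rule's conditions; no change.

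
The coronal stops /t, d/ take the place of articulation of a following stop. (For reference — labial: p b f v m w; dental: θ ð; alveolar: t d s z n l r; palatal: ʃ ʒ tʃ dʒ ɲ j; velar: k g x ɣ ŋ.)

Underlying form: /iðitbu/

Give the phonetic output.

/t/ before /b/ (labial) → [p]

[iðipbu]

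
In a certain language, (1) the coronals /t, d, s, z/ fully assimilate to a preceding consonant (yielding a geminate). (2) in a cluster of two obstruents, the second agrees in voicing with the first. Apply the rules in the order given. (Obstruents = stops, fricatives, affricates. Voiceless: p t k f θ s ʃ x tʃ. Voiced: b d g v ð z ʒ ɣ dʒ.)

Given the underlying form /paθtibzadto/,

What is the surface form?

[paθθibbaddo]

Rule 1: /t/ after /θ/ → [θ] (total assimilation)
Rule 1: /z/ after /b/ → [b] (total assimilation)
Rule 1: /t/ after /d/ → [d] (total assimilation)
After rule 1: paθθibbaddo
Rule 2: no segment meets the rule's conditions; no change.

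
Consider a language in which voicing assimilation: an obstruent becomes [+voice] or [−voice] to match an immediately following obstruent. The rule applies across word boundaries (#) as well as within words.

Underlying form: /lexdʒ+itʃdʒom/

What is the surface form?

/x/ before /dʒ/ (voiced) → [ɣ]
/tʃ/ before /dʒ/ (voiced) → [dʒ]

[leɣdʒ+idʒdʒom]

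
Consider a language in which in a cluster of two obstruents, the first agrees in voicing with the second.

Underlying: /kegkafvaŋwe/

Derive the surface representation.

/g/ before /k/ (voiceless) → [k]
/f/ before /v/ (voiced) → [v]

[kekkavvaŋwe]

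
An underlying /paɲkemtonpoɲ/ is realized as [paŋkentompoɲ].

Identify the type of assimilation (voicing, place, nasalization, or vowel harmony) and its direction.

/ɲ/→[ŋ] /m/→[n] /n/→[m].
Each target copies a feature from the following segment, so the direction is regressive.

place assimilation, regressive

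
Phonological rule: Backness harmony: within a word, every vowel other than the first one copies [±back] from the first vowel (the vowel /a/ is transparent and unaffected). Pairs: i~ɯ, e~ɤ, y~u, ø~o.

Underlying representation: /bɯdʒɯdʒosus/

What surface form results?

[bɯdʒɯdʒosus]

no segment meets the rule's conditions; no change.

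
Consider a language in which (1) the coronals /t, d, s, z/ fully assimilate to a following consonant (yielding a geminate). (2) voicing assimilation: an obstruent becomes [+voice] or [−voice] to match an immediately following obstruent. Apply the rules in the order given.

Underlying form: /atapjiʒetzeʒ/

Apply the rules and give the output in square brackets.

[atapjiʒezzeʒ]

Rule 1: /t/ before /z/ → [z] (total assimilation)
After rule 1: atapjiʒezzeʒ
Rule 2: no segment meets the rule's conditions; no change.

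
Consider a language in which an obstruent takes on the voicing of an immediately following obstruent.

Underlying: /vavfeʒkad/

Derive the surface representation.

[vaffeʃkad]

/v/ before /f/ (voiceless) → [f]
/ʒ/ before /k/ (voiceless) → [ʃ]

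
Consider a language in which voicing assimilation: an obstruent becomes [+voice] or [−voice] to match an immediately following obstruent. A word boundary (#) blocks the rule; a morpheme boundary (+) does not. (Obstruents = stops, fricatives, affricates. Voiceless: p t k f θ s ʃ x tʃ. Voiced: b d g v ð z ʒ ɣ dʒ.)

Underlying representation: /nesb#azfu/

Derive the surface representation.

[nezb#asfu]

/s/ before /b/ (voiced) → [z]
/z/ before /f/ (voiceless) → [s]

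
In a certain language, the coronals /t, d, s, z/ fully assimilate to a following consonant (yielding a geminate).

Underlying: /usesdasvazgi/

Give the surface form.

/s/ before /d/ → [d] (total assimilation)
/s/ before /v/ → [v] (total assimilation)
/z/ before /g/ → [g] (total assimilation)

[useddavvaggi]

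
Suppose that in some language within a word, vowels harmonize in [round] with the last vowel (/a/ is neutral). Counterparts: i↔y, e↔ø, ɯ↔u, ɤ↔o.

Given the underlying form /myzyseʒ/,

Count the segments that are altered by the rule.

/y/ harmonizes with /e/ ([-round]) → [i]
/y/ harmonizes with /e/ ([-round]) → [i]
2 segments change.

2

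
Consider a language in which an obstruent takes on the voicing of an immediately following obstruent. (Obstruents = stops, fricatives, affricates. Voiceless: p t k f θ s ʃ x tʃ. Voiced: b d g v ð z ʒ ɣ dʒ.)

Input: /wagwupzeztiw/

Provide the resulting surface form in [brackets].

/p/ before /z/ (voiced) → [b]
/z/ before /t/ (voiceless) → [s]

[wagwubzestiw]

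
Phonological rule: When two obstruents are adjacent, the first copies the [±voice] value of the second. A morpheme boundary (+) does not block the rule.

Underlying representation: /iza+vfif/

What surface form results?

[iza+ffif]

/v/ before /f/ (voiceless) → [f]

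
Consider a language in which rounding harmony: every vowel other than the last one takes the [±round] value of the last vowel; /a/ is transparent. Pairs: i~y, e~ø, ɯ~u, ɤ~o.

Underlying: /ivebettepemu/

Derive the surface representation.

[yvøbøttøpømu]

/i/ harmonizes with /u/ ([+round]) → [y]
/e/ harmonizes with /u/ ([+round]) → [ø]
/e/ harmonizes with /u/ ([+round]) → [ø]
/e/ harmonizes with /u/ ([+round]) → [ø]
/e/ harmonizes with /u/ ([+round]) → [ø]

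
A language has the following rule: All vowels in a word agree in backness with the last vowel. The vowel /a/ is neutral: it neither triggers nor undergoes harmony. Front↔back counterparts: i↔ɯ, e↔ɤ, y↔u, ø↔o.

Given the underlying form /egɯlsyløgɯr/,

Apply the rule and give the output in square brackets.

[ɤgɯlsulogɯr]

/e/ harmonizes with /ɯ/ ([+back]) → [ɤ]
/y/ harmonizes with /ɯ/ ([+back]) → [u]
/ø/ harmonizes with /ɯ/ ([+back]) → [o]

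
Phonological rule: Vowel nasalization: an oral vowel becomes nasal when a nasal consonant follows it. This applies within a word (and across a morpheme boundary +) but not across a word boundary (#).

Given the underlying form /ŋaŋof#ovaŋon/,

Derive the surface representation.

[ŋãŋof#ovãŋõn]

/a/ before nasal /ŋ/ → [ã]
/a/ before nasal /ŋ/ → [ã]
/o/ before nasal /n/ → [õ]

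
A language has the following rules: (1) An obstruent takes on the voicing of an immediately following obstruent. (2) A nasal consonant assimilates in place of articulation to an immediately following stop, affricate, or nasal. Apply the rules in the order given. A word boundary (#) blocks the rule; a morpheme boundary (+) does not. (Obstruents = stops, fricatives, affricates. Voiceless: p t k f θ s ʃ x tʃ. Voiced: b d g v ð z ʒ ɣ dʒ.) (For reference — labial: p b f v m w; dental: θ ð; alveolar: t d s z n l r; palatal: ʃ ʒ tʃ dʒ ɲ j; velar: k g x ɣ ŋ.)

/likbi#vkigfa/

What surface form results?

Rule 1: /k/ before /b/ (voiced) → [g]
Rule 1: /v/ before /k/ (voiceless) → [f]
Rule 1: /g/ before /f/ (voiceless) → [k]
After rule 1: ligbi#fkikfa
Rule 2: no segment meets the rule's conditions; no change.

[ligbi#fkikfa]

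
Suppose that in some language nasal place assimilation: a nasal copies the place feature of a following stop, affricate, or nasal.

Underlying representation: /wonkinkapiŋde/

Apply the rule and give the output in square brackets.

/n/ before /k/ (velar) → [ŋ]
/n/ before /k/ (velar) → [ŋ]
/ŋ/ before /d/ (alveolar) → [n]

[woŋkiŋkapinde]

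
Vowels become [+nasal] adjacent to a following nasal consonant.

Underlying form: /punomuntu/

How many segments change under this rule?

/u/ before nasal /n/ → [ũ]
/o/ before nasal /m/ → [õ]
/u/ before nasal /n/ → [ũ]
3 segments change.

3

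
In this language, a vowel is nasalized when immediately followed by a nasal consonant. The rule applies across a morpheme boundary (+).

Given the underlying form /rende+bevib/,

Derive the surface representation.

/e/ before nasal /n/ → [ẽ]

[rẽnde+bevib]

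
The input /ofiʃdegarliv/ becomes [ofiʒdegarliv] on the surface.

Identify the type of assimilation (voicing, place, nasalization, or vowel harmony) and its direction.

/ʃ/→[ʒ].
Each target copies a feature from the following segment, so the direction is regressive.

voicing assimilation, regressive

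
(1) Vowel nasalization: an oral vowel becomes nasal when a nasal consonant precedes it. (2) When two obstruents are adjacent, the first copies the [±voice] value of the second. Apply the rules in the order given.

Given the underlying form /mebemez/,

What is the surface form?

[mẽbemẽz]

Rule 1: /e/ after nasal /m/ → [ẽ]
Rule 1: /e/ after nasal /m/ → [ẽ]
After rule 1: mẽbemẽz
Rule 2: no segment meets the rule's conditions; no change.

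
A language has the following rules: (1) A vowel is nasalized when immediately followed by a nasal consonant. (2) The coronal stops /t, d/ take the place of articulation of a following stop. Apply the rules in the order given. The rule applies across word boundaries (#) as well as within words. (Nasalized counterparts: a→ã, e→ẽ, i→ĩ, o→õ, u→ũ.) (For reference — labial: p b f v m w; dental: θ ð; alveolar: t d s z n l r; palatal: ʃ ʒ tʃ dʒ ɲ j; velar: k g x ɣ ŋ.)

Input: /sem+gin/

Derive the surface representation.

[sẽm+gĩn]

Rule 1: /e/ before nasal /m/ → [ẽ]
Rule 1: /i/ before nasal /n/ → [ĩ]
After rule 1: sẽm+gĩn
Rule 2: no segment meets the rule's conditions; no change.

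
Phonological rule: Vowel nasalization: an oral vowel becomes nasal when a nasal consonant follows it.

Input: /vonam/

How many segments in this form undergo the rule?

2

/o/ before nasal /n/ → [õ]
/a/ before nasal /m/ → [ã]
2 segments change.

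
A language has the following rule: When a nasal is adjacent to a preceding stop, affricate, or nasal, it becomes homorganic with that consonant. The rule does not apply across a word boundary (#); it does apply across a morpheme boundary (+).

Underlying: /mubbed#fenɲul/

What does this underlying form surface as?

[mubbed#fennul]

/ɲ/ after /n/ (alveolar) → [n]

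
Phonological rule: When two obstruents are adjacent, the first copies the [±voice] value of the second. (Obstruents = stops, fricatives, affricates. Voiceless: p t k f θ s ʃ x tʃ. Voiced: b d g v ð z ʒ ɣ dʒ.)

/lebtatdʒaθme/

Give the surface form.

/b/ before /t/ (voiceless) → [p]
/t/ before /dʒ/ (voiced) → [d]

[leptaddʒaθme]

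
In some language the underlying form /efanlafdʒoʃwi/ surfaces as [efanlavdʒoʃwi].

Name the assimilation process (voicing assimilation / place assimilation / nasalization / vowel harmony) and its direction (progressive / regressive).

voicing assimilation, regressive

/f/→[v].
Each target copies a feature from the following segment, so the direction is regressive.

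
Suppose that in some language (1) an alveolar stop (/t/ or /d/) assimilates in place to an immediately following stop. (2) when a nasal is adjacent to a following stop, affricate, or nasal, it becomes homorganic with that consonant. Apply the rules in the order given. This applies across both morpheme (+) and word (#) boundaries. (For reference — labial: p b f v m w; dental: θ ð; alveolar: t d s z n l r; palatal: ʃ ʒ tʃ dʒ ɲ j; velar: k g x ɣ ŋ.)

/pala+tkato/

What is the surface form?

[pala+kkato]

Rule 1: /t/ before /k/ (velar) → [k]
After rule 1: pala+kkato
Rule 2: no segment meets the rule's conditions; no change.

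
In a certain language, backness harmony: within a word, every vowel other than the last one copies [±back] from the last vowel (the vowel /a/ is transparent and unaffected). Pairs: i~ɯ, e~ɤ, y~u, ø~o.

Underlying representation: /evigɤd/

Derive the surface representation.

[ɤvɯgɤd]

/e/ harmonizes with /ɤ/ ([+back]) → [ɤ]
/i/ harmonizes with /ɤ/ ([+back]) → [ɯ]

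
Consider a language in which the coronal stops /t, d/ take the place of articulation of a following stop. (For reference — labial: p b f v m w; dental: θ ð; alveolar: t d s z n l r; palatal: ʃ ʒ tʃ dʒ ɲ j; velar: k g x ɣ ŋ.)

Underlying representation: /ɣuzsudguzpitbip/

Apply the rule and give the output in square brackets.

[ɣuzsugguzpipbip]

/d/ before /g/ (velar) → [g]
/t/ before /b/ (labial) → [p]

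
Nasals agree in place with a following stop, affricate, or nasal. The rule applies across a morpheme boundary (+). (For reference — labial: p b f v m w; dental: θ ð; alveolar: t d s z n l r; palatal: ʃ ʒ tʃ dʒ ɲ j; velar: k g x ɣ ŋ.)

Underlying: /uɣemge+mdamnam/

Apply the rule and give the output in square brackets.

[uɣeŋge+ndannam]

/m/ before /g/ (velar) → [ŋ]
/m/ before /d/ (alveolar) → [n]
/m/ before /n/ (alveolar) → [n]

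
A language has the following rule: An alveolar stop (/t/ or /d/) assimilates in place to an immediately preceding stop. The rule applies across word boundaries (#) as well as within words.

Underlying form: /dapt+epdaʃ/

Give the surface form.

[dapp+epbaʃ]

/t/ after /p/ (labial) → [p]
/d/ after /p/ (labial) → [b]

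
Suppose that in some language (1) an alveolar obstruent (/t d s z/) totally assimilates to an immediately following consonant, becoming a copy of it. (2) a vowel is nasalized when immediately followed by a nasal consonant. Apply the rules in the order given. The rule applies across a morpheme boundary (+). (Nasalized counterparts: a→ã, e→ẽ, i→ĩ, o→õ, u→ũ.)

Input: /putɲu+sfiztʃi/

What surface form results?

Rule 1: /t/ before /ɲ/ → [ɲ] (total assimilation)
Rule 1: /s/ before /f/ → [f] (total assimilation)
Rule 1: /z/ before /tʃ/ → [tʃ] (total assimilation)
After rule 1: puɲɲu+ffitʃtʃi
Rule 2: /u/ before nasal /ɲ/ → [ũ]

[pũɲɲu+ffitʃtʃi]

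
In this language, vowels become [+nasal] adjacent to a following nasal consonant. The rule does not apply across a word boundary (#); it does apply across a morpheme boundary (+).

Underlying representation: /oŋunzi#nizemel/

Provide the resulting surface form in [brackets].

/o/ before nasal /ŋ/ → [õ]
/u/ before nasal /n/ → [ũ]
/e/ before nasal /m/ → [ẽ]

[õŋũnzi#nizẽmel]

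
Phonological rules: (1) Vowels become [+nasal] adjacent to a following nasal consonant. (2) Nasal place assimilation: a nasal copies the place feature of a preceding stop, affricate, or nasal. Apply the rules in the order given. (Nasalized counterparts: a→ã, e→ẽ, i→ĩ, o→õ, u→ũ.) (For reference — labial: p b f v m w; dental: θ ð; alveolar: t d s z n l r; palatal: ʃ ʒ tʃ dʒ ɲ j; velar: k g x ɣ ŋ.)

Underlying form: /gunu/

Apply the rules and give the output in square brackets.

[gũnu]

Rule 1: /u/ before nasal /n/ → [ũ]
After rule 1: gũnu
Rule 2: no segment meets the rule's conditions; no change.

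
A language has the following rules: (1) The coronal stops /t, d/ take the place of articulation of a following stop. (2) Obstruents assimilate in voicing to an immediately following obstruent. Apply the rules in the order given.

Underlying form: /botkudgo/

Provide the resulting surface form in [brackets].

Rule 1: /t/ before /k/ (velar) → [k]
Rule 1: /d/ before /g/ (velar) → [g]
After rule 1: bokkuggo
Rule 2: no segment meets the rule's conditions; no change.

[bokkuggo]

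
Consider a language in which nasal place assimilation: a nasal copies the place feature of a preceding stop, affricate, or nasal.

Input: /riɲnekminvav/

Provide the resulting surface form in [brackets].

[riɲɲekŋinvav]

/n/ after /ɲ/ (palatal) → [ɲ]
/m/ after /k/ (velar) → [ŋ]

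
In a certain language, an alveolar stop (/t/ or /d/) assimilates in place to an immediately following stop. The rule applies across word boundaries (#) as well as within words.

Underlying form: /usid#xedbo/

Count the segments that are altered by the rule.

/d/ before /b/ (labial) → [b]
1 segment changes.

1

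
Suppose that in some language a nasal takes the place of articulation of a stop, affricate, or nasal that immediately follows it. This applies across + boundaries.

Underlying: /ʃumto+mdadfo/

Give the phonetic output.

/m/ before /t/ (alveolar) → [n]
/m/ before /d/ (alveolar) → [n]

[ʃunto+ndadfo]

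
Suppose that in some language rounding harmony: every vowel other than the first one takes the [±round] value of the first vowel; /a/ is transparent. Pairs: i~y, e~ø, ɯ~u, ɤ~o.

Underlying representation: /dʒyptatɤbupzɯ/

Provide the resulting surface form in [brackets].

/ɤ/ harmonizes with /y/ ([+round]) → [o]
/ɯ/ harmonizes with /y/ ([+round]) → [u]

[dʒyptatobupzu]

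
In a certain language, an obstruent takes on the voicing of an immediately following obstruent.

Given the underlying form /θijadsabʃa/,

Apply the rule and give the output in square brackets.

[θijatsapʃa]

/d/ before /s/ (voiceless) → [t]
/b/ before /ʃ/ (voiceless) → [p]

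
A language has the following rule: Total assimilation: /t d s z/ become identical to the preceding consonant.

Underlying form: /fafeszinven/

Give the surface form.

[fafessinven]

/z/ after /s/ → [s] (total assimilation)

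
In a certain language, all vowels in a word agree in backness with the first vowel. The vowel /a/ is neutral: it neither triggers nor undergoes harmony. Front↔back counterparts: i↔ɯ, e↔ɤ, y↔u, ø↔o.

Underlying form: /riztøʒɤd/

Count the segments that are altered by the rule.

1

/ɤ/ harmonizes with /i/ ([-back]) → [e]
1 segment changes.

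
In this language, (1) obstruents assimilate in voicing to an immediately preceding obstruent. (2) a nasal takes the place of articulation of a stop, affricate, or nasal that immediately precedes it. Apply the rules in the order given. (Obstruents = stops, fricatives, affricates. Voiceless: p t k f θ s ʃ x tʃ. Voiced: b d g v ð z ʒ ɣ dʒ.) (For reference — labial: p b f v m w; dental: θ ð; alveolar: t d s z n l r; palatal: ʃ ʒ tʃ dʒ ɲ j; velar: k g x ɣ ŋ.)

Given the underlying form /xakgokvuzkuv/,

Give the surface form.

[xakkokfuzguv]

Rule 1: /g/ after /k/ (voiceless) → [k]
Rule 1: /v/ after /k/ (voiceless) → [f]
Rule 1: /k/ after /z/ (voiced) → [g]
After rule 1: xakkokfuzguv
Rule 2: no segment meets the rule's conditions; no change.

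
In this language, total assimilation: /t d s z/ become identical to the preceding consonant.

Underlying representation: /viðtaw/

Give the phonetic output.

/t/ after /ð/ → [ð] (total assimilation)

[viððaw]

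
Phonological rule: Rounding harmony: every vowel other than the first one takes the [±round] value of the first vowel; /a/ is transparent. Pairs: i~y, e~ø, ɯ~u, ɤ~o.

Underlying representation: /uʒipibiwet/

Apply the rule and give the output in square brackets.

/i/ harmonizes with /u/ ([+round]) → [y]
/i/ harmonizes with /u/ ([+round]) → [y]
/i/ harmonizes with /u/ ([+round]) → [y]
/e/ harmonizes with /u/ ([+round]) → [ø]

[uʒypybywøt]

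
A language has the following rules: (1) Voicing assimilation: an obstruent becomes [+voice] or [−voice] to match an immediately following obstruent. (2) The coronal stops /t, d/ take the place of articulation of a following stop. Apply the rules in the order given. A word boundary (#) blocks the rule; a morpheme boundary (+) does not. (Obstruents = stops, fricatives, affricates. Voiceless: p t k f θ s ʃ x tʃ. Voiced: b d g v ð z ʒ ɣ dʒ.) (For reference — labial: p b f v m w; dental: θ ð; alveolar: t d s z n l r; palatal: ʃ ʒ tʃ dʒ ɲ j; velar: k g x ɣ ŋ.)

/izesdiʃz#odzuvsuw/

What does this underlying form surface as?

[izezdiʒz#odzufsuw]

Rule 1: /s/ before /d/ (voiced) → [z]
Rule 1: /ʃ/ before /z/ (voiced) → [ʒ]
Rule 1: /v/ before /s/ (voiceless) → [f]
After rule 1: izezdiʒz#odzufsuw
Rule 2: no segment meets the rule's conditions; no change.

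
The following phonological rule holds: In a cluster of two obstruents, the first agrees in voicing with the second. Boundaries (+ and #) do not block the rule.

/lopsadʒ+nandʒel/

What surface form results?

no segment meets the rule's conditions; no change.

[lopsadʒ+nandʒel]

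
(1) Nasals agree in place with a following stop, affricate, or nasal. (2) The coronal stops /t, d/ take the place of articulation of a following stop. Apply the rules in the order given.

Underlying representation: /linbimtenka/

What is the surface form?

Rule 1: /n/ before /b/ (labial) → [m]
Rule 1: /m/ before /t/ (alveolar) → [n]
Rule 1: /n/ before /k/ (velar) → [ŋ]
After rule 1: limbinteŋka
Rule 2: no segment meets the rule's conditions; no change.

[limbinteŋka]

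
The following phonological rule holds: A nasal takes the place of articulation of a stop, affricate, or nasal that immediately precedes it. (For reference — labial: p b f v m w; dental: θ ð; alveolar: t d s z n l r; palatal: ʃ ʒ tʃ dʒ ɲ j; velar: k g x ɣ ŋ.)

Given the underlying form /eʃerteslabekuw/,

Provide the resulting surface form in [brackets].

no segment meets the rule's conditions; no change.

[eʃerteslabekuw]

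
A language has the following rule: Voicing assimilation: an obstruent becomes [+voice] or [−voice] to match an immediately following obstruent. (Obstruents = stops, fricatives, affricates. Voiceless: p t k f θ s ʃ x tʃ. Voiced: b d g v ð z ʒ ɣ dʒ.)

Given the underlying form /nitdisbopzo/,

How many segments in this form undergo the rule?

/t/ before /d/ (voiced) → [d]
/s/ before /b/ (voiced) → [z]
/p/ before /z/ (voiced) → [b]
3 segments change.

3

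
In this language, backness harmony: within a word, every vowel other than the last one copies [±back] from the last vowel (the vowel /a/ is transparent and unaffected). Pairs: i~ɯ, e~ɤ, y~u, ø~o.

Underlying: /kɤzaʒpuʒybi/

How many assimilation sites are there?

/ɤ/ harmonizes with /i/ ([-back]) → [e]
/u/ harmonizes with /i/ ([-back]) → [y]
2 segments change.

2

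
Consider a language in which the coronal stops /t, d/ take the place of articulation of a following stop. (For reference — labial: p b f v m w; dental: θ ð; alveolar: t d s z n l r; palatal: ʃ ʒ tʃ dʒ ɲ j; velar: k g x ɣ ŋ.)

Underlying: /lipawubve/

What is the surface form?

[lipawubve]

no segment meets the rule's conditions; no change.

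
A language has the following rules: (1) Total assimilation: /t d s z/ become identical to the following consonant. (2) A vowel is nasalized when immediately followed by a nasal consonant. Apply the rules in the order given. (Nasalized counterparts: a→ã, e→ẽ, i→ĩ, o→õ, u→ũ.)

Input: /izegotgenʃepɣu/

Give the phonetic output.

Rule 1: /t/ before /g/ → [g] (total assimilation)
After rule 1: izegoggenʃepɣu
Rule 2: /e/ before nasal /n/ → [ẽ]

[izegoggẽnʃepɣu]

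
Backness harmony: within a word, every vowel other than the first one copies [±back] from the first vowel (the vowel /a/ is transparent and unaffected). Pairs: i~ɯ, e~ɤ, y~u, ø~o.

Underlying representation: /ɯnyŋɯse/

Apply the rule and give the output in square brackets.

[ɯnuŋɯsɤ]

/y/ harmonizes with /ɯ/ ([+back]) → [u]
/e/ harmonizes with /ɯ/ ([+back]) → [ɤ]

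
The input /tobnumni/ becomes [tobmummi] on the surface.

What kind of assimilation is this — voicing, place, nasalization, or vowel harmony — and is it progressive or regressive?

place assimilation, progressive

/n/→[m] /n/→[m].
Each target copies a feature from the preceding segment, so the direction is progressive.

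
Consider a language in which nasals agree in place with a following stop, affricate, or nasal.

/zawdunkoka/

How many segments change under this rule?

/n/ before /k/ (velar) → [ŋ]
1 segment changes.

1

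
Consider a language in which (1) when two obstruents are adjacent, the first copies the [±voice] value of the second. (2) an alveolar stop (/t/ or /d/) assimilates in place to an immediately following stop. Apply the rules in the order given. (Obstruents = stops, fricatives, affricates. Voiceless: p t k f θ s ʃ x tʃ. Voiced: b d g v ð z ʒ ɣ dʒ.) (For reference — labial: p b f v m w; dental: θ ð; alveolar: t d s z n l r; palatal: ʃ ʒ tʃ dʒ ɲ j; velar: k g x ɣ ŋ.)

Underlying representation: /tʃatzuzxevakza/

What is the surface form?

[tʃadzusxevagza]

Rule 1: /t/ before /z/ (voiced) → [d]
Rule 1: /z/ before /x/ (voiceless) → [s]
Rule 1: /k/ before /z/ (voiced) → [g]
After rule 1: tʃadzusxevagza
Rule 2: no segment meets the rule's conditions; no change.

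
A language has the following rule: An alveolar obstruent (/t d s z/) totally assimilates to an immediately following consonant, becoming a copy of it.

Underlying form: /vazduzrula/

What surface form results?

[vaddurrula]

/z/ before /d/ → [d] (total assimilation)
/z/ before /r/ → [r] (total assimilation)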